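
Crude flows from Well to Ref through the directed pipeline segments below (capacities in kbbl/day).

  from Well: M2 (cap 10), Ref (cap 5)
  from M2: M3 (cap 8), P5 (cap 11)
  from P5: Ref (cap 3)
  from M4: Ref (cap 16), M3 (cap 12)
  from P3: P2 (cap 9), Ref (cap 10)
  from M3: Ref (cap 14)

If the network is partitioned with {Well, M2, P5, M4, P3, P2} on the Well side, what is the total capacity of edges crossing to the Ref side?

Edges leaving {Well, M2, P5, M4, P3, P2}: Well→Ref (5), M2→M3 (8), P5→Ref (3), M4→M3 (12), M4→Ref (16), P3→Ref (10).
Cut capacity = 5 + 8 + 3 + 12 + 16 + 10 = 54.

54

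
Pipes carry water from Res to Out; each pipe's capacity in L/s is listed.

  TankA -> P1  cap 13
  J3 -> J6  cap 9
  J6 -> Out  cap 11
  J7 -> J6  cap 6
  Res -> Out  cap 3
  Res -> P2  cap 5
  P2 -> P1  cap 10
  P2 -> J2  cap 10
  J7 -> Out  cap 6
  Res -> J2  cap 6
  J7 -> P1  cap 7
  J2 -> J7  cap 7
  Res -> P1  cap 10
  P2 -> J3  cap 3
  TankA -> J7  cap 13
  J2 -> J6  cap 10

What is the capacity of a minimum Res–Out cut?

14

Augment Res→Out: bottleneck 3, flow now 3.
Augment Res→J2→J7→Out: bottleneck 6, flow now 9.
Augment Res→P2→J3→J6→Out: bottleneck 3, flow now 12.
Augment Res→P2→J2→J6→Out: bottleneck 2, flow now 14.
No augmenting path remains; maximum flow = 14.
By max-flow min-cut, the minimum cut capacity equals the max flow.
In the residual graph, reachable from Res: {Res, P1}.
Min-cut edges: Res→P2 (5), Res→J2 (6), Res→Out (3); capacity 5 + 6 + 3 = 14.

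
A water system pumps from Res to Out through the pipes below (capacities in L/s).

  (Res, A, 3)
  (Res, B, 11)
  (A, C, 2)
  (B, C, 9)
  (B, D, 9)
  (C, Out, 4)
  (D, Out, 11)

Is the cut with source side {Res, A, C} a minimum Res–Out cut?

Given cut capacity: 11 + 4 = 15.
Augment Res→A→C→Out: bottleneck 2, flow now 2.
Augment Res→B→C→Out: bottleneck 2, flow now 4.
Augment Res→B→D→Out: bottleneck 9, flow now 13.
No augmenting path remains; maximum flow = 13.
In the residual graph, reachable from Res: {Res, A}.
Min-cut edges: Res→B (11), A→C (2); capacity 11 + 2 = 13.
Cut capacity 15 exceeds the max flow 13, so it is not minimum.

No — its capacity is 15, but the minimum cut has capacity 13.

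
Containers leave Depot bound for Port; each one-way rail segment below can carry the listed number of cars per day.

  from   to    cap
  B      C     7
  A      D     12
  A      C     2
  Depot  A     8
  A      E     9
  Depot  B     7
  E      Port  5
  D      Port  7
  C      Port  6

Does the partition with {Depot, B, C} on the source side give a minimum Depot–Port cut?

Given cut capacity: 8 + 6 = 14.
Augment Depot→A→C→Port: bottleneck 2, flow now 2.
Augment Depot→A→D→Port: bottleneck 6, flow now 8.
Augment Depot→B→C→Port: bottleneck 4, flow now 12.
Augment Depot→B→C→A→D→Port: bottleneck 1, flow now 13. (uses reverse residual edge)
Augment Depot→B→C→A→E→Port: bottleneck 1, flow now 14. (uses reverse residual edge)
No augmenting path remains; maximum flow = 14.
Cut capacity 14 equals the max flow, so it is a minimum cut.

Yes — it is a minimum cut (capacity 14).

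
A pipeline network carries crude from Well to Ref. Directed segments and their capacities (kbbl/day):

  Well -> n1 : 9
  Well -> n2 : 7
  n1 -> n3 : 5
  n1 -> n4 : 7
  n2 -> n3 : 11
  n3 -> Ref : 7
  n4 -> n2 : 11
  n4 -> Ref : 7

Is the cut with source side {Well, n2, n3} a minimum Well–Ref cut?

No — its capacity is 16, but the minimum cut has capacity 14.

Given cut capacity: 9 + 7 = 16.
Augment Well→n1→n3→Ref: bottleneck 5, flow now 5.
Augment Well→n1→n4→Ref: bottleneck 4, flow now 9.
Augment Well→n2→n3→Ref: bottleneck 2, flow now 11.
Augment Well→n2→n3→n1→n4→Ref: bottleneck 3, flow now 14. (uses reverse residual edge)
No augmenting path remains; maximum flow = 14.
In the residual graph, reachable from Well: {Well, n1, n2, n3}.
Min-cut edges: n1→n4 (7), n3→Ref (7); capacity 7 + 7 = 14.
Cut capacity 16 exceeds the max flow 14, so it is not minimum.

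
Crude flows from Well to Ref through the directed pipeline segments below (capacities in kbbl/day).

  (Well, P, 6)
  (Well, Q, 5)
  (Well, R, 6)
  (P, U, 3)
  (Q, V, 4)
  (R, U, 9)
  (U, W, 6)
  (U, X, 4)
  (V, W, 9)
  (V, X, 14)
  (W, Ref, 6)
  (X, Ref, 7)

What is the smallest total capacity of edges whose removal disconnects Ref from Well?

Augment Well→P→U→W→Ref: bottleneck 3, flow now 3.
Augment Well→Q→V→W→Ref: bottleneck 3, flow now 6.
Augment Well→Q→V→X→Ref: bottleneck 1, flow now 7.
Augment Well→R→U→X→Ref: bottleneck 4, flow now 11.
Augment Well→R→U→W→V→X→Ref: bottleneck 2, flow now 13. (uses reverse residual edge)
No augmenting path remains; maximum flow = 13.
By max-flow min-cut, the minimum cut capacity equals the max flow.
In the residual graph, reachable from Well: {Well, P, Q}.
Min-cut edges: Well→R (6), P→U (3), Q→V (4); capacity 6 + 3 + 4 = 13.

13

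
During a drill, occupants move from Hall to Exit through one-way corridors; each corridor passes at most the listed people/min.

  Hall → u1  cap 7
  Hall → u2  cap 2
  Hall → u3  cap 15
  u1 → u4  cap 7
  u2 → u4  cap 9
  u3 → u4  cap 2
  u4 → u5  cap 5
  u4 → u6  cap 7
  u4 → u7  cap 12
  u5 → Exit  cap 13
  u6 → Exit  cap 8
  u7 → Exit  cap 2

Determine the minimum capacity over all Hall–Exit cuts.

Augment Hall→u1→u4→u5→Exit: bottleneck 5, flow now 5.
Augment Hall→u1→u4→u6→Exit: bottleneck 2, flow now 7.
Augment Hall→u2→u4→u6→Exit: bottleneck 2, flow now 9.
Augment Hall→u3→u4→u6→Exit: bottleneck 2, flow now 11.
No augmenting path remains; maximum flow = 11.
By max-flow min-cut, the minimum cut capacity equals the max flow.
In the residual graph, reachable from Hall: {Hall, u3}.
Min-cut edges: Hall→u1 (7), Hall→u2 (2), u3→u4 (2); capacity 7 + 2 + 2 = 11.

11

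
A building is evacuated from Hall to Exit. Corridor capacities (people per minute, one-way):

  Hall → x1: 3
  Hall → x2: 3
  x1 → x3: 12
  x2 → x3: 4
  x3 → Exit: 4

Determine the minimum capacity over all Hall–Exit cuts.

4

Augment Hall→x1→x3→Exit: bottleneck 3, flow now 3.
Augment Hall→x2→x3→Exit: bottleneck 1, flow now 4.
No augmenting path remains; maximum flow = 4.
By max-flow min-cut, the minimum cut capacity equals the max flow.
In the residual graph, reachable from Hall: {Hall, x1, x2, x3}.
Min-cut edges: x3→Exit (4); capacity 4 = 4.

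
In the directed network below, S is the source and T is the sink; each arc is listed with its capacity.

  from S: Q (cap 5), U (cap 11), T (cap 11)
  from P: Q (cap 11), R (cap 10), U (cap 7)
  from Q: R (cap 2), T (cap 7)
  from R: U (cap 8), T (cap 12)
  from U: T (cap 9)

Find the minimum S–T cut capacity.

Augment S→T: bottleneck 11, flow now 11.
Augment S→Q→T: bottleneck 5, flow now 16.
Augment S→U→T: bottleneck 9, flow now 25.
No augmenting path remains; maximum flow = 25.
By max-flow min-cut, the minimum cut capacity equals the max flow.
In the residual graph, reachable from S: {S, U}.
Min-cut edges: S→Q (5), S→T (11), U→T (9); capacity 5 + 11 + 9 = 25.

25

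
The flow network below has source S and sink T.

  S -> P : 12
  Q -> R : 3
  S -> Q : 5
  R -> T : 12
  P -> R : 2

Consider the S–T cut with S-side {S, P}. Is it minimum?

No — its capacity is 7, but the minimum cut has capacity 5.

Given cut capacity: 5 + 2 = 7.
Augment S→P→R→T: bottleneck 2, flow now 2.
Augment S→Q→R→T: bottleneck 3, flow now 5.
No augmenting path remains; maximum flow = 5.
In the residual graph, reachable from S: {S, P, Q}.
Min-cut edges: P→R (2), Q→R (3); capacity 2 + 3 = 5.
Cut capacity 7 exceeds the max flow 5, so it is not minimum.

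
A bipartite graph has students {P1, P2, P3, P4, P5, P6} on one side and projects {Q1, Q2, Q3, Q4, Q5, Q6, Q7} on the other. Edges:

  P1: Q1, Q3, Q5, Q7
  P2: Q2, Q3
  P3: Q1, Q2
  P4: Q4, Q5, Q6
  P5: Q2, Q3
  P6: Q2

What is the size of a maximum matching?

5

Unit-capacity flow: source→left, listed edges, right→sink; max matching = max flow.
Augmenting path P1→Q1 (+1); matched 1.
Augmenting path P2→Q2 (+1); matched 2.
Augmenting path P4→Q4 (+1); matched 3.
Augmenting path P5→Q3 (+1); matched 4.
Augmenting path P3→Q1→P1→Q5 (+1); matched 5.
No augmenting path remains; maximum matching = 5.
König certificate: {P1, P3, P4, Q2, Q3} is a vertex cover of size 5 (every listed pair touches it), so no matching can be larger.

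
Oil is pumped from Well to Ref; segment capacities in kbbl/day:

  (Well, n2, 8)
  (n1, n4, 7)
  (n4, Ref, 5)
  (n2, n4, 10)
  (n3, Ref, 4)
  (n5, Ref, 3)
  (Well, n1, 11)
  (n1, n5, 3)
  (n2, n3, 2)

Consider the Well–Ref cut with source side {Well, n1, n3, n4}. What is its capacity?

20

Edges leaving {Well, n1, n3, n4}: Well→n2 (8), n1→n5 (3), n3→Ref (4), n4→Ref (5).
Cut capacity = 8 + 3 + 4 + 5 = 20.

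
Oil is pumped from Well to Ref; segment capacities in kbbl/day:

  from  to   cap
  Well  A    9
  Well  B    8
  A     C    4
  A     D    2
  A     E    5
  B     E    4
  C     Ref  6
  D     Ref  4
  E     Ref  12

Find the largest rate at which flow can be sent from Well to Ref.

Augment Well→A→C→Ref: bottleneck 4, flow now 4.
Augment Well→A→D→Ref: bottleneck 2, flow now 6.
Augment Well→A→E→Ref: bottleneck 3, flow now 9.
Augment Well→B→E→Ref: bottleneck 4, flow now 13.
No augmenting path remains; maximum flow = 13.
In the residual graph, reachable from Well: {Well, B}.
Min-cut edges: Well→A (9), B→E (4); capacity 9 + 4 = 13.
This cut is saturated, so no flow can exceed 13.

13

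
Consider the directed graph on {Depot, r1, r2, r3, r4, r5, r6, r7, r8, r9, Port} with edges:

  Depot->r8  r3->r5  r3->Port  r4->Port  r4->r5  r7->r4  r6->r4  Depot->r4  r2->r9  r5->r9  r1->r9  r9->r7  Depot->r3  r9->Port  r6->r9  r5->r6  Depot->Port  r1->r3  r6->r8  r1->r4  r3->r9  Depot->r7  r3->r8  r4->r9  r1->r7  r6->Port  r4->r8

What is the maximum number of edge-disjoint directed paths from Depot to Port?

Assign every edge capacity 1; by Menger, the answer equals the max flow.
Path Depot→Port (+1); total 1.
Path Depot→r3→Port (+1); total 2.
Path Depot→r4→Port (+1); total 3.
Path Depot→r7→r4→r9→Port (+1); total 4.
No residual Depot→Port path; max flow = 4.
Certifying cut of size 4: {Depot→Port, Depot→r3, Depot→r4, Depot→r7}.

4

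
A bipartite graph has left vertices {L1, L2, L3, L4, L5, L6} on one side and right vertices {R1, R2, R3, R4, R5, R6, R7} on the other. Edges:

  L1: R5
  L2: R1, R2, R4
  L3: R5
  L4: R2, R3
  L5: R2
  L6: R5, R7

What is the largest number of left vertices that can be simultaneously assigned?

5

Unit-capacity flow: source→left, listed edges, right→sink; max matching = max flow.
Augmenting path L1→R5 (+1); matched 1.
Augmenting path L2→R1 (+1); matched 2.
Augmenting path L4→R2 (+1); matched 3.
Augmenting path L6→R7 (+1); matched 4.
Augmenting path L5→R2→L4→R3 (+1); matched 5.
No augmenting path remains; maximum matching = 5.
König certificate: {L2, L4, L5, L6, R5} is a vertex cover of size 5 (every listed pair touches it), so no matching can be larger.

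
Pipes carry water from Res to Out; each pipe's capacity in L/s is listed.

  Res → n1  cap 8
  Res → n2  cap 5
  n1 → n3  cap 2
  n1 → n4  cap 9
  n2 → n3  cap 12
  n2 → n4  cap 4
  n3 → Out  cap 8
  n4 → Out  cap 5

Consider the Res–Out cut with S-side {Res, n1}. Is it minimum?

Given cut capacity: 5 + 2 + 9 = 16.
Augment Res→n1→n3→Out: bottleneck 2, flow now 2.
Augment Res→n1→n4→Out: bottleneck 5, flow now 7.
Augment Res→n2→n3→Out: bottleneck 5, flow now 12.
No augmenting path remains; maximum flow = 12.
In the residual graph, reachable from Res: {Res, n1, n4}.
Min-cut edges: Res→n2 (5), n1→n3 (2), n4→Out (5); capacity 5 + 2 + 5 = 12.
Cut capacity 16 exceeds the max flow 12, so it is not minimum.

No — its capacity is 16, but the minimum cut has capacity 12.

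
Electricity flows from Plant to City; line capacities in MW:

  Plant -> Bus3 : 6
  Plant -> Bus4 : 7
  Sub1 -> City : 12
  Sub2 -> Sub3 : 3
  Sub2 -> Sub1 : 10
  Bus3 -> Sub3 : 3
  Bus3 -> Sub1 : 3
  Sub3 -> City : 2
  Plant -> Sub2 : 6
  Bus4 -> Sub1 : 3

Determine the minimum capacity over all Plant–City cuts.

14

Augment Plant→Bus4→Sub1→City: bottleneck 3, flow now 3.
Augment Plant→Sub2→Sub3→City: bottleneck 2, flow now 5.
Augment Plant→Sub2→Sub1→City: bottleneck 4, flow now 9.
Augment Plant→Bus3→Sub1→City: bottleneck 3, flow now 12.
Augment Plant→Bus3→Sub3→Sub2→Sub1→City: bottleneck 2, flow now 14. (uses reverse residual edge)
No augmenting path remains; maximum flow = 14.
By max-flow min-cut, the minimum cut capacity equals the max flow.
In the residual graph, reachable from Plant: {Plant, Bus4, Bus3, Sub3}.
Min-cut edges: Plant→Sub2 (6), Bus4→Sub1 (3), Bus3→Sub1 (3), Sub3→City (2); capacity 6 + 3 + 3 + 2 = 14.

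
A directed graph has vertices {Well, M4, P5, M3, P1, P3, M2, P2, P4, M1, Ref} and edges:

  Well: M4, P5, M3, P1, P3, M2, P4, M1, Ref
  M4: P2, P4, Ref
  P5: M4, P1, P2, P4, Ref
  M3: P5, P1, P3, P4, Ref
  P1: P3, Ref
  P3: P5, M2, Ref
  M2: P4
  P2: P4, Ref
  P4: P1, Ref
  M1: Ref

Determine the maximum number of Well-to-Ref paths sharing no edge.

Assign every edge capacity 1; by Menger, the answer equals the max flow.
Path Well→Ref (+1); total 1.
Path Well→M4→Ref (+1); total 2.
Path Well→P5→Ref (+1); total 3.
Path Well→M3→Ref (+1); total 4.
Path Well→P1→Ref (+1); total 5.
Path Well→P3→Ref (+1); total 6.
Path Well→P4→Ref (+1); total 7.
Path Well→M1→Ref (+1); total 8.
Path Well→M2→P4→P1→P3→P5→P2→Ref (+1); total 9.
No residual Well→Ref path; max flow = 9.
Certifying cut of size 9: {Well→M1, Well→M2, Well→M3, Well→M4, Well→P1, Well→P3, Well→P4, Well→P5, Well→Ref}.

9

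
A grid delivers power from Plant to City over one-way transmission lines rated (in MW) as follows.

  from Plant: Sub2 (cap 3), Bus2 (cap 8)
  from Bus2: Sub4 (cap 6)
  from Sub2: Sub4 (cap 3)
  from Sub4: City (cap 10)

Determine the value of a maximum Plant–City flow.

9

Augment Plant→Bus2→Sub4→City: bottleneck 6, flow now 6.
Augment Plant→Sub2→Sub4→City: bottleneck 3, flow now 9.
No augmenting path remains; maximum flow = 9.
In the residual graph, reachable from Plant: {Plant, Bus2}.
Min-cut edges: Plant→Sub2 (3), Bus2→Sub4 (6); capacity 3 + 6 = 9.
This cut is saturated, so no flow can exceed 9.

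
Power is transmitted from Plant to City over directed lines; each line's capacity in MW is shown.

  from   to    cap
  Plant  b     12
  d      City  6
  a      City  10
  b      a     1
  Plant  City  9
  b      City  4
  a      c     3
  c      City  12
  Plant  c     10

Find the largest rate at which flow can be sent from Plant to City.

24

Augment Plant→City: bottleneck 9, flow now 9.
Augment Plant→b→City: bottleneck 4, flow now 13.
Augment Plant→c→City: bottleneck 10, flow now 23.
Augment Plant→b→a→City: bottleneck 1, flow now 24.
No augmenting path remains; maximum flow = 24.
In the residual graph, reachable from Plant: {Plant, b}.
Min-cut edges: Plant→c (10), Plant→City (9), b→a (1), b→City (4); capacity 10 + 9 + 1 + 4 = 24.
This cut is saturated, so no flow can exceed 24.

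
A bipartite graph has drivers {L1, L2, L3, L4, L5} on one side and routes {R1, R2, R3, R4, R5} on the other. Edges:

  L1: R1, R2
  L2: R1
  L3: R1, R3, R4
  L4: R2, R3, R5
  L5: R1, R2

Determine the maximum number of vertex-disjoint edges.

Unit-capacity flow: source→left, listed edges, right→sink; max matching = max flow.
Augmenting path L1→R1 (+1); matched 1.
Augmenting path L3→R3 (+1); matched 2.
Augmenting path L4→R2 (+1); matched 3.
Augmenting path L5→R2→L4→R5 (+1); matched 4.
No augmenting path remains; maximum matching = 4.
König certificate: {L3, L4, R1, R2} is a vertex cover of size 4 (every listed pair touches it), so no matching can be larger.

4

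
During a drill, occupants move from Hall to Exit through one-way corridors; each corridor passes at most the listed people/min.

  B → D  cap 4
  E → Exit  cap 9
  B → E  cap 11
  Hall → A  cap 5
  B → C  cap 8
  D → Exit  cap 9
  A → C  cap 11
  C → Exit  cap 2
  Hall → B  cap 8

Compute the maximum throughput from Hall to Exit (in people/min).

Augment Hall→A→C→Exit: bottleneck 2, flow now 2.
Augment Hall→B→D→Exit: bottleneck 4, flow now 6.
Augment Hall→B→E→Exit: bottleneck 4, flow now 10.
No augmenting path remains; maximum flow = 10.
In the residual graph, reachable from Hall: {Hall, A, C}.
Min-cut edges: Hall→B (8), C→Exit (2); capacity 8 + 2 = 10.
This cut is saturated, so no flow can exceed 10.

10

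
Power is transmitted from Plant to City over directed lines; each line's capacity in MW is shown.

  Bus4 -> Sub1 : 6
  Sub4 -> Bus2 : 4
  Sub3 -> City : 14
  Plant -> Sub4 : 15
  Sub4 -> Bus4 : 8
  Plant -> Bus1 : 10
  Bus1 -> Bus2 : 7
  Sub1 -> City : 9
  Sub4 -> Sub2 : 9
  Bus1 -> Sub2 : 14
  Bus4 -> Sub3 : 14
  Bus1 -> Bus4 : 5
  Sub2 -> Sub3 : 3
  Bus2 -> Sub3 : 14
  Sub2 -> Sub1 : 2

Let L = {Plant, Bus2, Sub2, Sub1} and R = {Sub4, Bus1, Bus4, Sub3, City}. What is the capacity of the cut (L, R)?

Edges leaving {Plant, Bus2, Sub2, Sub1}: Plant→Sub4 (15), Plant→Bus1 (10), Bus2→Sub3 (14), Sub2→Sub3 (3), Sub1→City (9).
Cut capacity = 15 + 10 + 14 + 3 + 9 = 51.

51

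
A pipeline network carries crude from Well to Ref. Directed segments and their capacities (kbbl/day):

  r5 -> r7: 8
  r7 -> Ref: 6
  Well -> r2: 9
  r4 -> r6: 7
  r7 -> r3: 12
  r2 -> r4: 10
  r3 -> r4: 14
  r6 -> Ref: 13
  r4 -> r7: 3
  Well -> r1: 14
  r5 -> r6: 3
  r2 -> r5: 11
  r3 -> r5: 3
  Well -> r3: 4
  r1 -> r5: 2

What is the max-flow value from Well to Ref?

Augment Well→r1→r5→r6→Ref: bottleneck 2, flow now 2.
Augment Well→r2→r4→r6→Ref: bottleneck 7, flow now 9.
Augment Well→r2→r4→r7→Ref: bottleneck 2, flow now 11.
Augment Well→r3→r4→r7→Ref: bottleneck 1, flow now 12.
Augment Well→r3→r5→r6→Ref: bottleneck 1, flow now 13.
Augment Well→r3→r5→r7→Ref: bottleneck 2, flow now 15.
No augmenting path remains; maximum flow = 15.
In the residual graph, reachable from Well: {Well, r1}.
Min-cut edges: Well→r2 (9), Well→r3 (4), r1→r5 (2); capacity 9 + 4 + 2 = 15.
This cut is saturated, so no flow can exceed 15.

15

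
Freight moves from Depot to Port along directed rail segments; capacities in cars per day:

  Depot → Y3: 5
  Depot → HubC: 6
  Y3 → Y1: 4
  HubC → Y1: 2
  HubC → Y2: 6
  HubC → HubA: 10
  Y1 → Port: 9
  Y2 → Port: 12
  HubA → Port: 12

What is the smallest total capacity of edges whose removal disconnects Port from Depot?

10

Augment Depot→Y3→Y1→Port: bottleneck 4, flow now 4.
Augment Depot→HubC→Y1→Port: bottleneck 2, flow now 6.
Augment Depot→HubC→Y2→Port: bottleneck 4, flow now 10.
No augmenting path remains; maximum flow = 10.
By max-flow min-cut, the minimum cut capacity equals the max flow.
In the residual graph, reachable from Depot: {Depot, Y3}.
Min-cut edges: Depot→HubC (6), Y3→Y1 (4); capacity 6 + 4 = 10.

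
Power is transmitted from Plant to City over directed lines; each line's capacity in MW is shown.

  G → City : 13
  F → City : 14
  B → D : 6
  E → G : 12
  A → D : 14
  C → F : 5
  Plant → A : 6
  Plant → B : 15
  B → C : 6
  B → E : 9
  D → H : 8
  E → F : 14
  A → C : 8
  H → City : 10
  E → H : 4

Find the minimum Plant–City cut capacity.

Augment Plant→A→C→F→City: bottleneck 5, flow now 5.
Augment Plant→A→D→H→City: bottleneck 1, flow now 6.
Augment Plant→B→D→H→City: bottleneck 6, flow now 12.
Augment Plant→B→E→F→City: bottleneck 9, flow now 21.
No augmenting path remains; maximum flow = 21.
By max-flow min-cut, the minimum cut capacity equals the max flow.
In the residual graph, reachable from Plant: {Plant}.
Min-cut edges: Plant→A (6), Plant→B (15); capacity 6 + 15 = 21.

21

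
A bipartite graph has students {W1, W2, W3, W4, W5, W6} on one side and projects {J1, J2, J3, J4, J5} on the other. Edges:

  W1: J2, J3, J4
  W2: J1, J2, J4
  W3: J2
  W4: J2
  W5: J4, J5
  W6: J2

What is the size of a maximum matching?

4

Unit-capacity flow: source→left, listed edges, right→sink; max matching = max flow.
Augmenting path W1→J2 (+1); matched 1.
Augmenting path W2→J1 (+1); matched 2.
Augmenting path W5→J4 (+1); matched 3.
Augmenting path W3→J2→W1→J3 (+1); matched 4.
No augmenting path remains; maximum matching = 4.
König certificate: {W1, W2, W5, J2} is a vertex cover of size 4 (every listed pair touches it), so no matching can be larger.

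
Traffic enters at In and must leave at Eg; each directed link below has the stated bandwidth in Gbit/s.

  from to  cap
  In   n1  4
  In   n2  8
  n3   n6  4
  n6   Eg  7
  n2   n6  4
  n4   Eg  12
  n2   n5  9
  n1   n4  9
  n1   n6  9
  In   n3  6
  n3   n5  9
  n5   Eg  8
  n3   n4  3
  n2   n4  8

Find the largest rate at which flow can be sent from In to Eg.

18

Augment In→n1→n4→Eg: bottleneck 4, flow now 4.
Augment In→n2→n4→Eg: bottleneck 8, flow now 12.
Augment In→n3→n5→Eg: bottleneck 6, flow now 18.
No augmenting path remains; maximum flow = 18.
In the residual graph, reachable from In: {In}.
Min-cut edges: In→n1 (4), In→n2 (8), In→n3 (6); capacity 4 + 8 + 6 = 18.
This cut is saturated, so no flow can exceed 18.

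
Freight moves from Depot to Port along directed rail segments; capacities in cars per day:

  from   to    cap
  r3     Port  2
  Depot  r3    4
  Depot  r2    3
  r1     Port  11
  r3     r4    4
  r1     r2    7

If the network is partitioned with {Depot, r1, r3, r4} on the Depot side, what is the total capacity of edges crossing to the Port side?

23

Edges leaving {Depot, r1, r3, r4}: Depot→r2 (3), r1→r2 (7), r1→Port (11), r3→Port (2).
Cut capacity = 3 + 7 + 11 + 2 = 23.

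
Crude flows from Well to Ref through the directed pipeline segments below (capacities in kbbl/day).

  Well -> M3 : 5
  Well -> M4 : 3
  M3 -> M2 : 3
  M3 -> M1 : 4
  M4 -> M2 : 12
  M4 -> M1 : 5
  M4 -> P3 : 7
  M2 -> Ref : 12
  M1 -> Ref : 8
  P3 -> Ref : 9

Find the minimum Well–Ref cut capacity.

8

Augment Well→M3→M2→Ref: bottleneck 3, flow now 3.
Augment Well→M3→M1→Ref: bottleneck 2, flow now 5.
Augment Well→M4→M2→Ref: bottleneck 3, flow now 8.
No augmenting path remains; maximum flow = 8.
By max-flow min-cut, the minimum cut capacity equals the max flow.
In the residual graph, reachable from Well: {Well}.
Min-cut edges: Well→M3 (5), Well→M4 (3); capacity 5 + 3 = 8.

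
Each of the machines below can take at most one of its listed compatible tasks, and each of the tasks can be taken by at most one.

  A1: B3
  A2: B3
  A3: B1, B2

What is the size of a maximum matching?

Unit-capacity flow: source→left, listed edges, right→sink; max matching = max flow.
Augmenting path A1→B3 (+1); matched 1.
Augmenting path A3→B1 (+1); matched 2.
No augmenting path remains; maximum matching = 2.
König certificate: {A3, B3} is a vertex cover of size 2 (every listed pair touches it), so no matching can be larger.

2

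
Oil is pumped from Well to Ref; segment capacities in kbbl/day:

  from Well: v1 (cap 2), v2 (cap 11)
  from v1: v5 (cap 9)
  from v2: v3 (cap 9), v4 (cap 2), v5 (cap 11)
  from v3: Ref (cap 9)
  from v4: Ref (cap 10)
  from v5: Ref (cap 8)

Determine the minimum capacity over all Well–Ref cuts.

Augment Well→v1→v5→Ref: bottleneck 2, flow now 2.
Augment Well→v2→v3→Ref: bottleneck 9, flow now 11.
Augment Well→v2→v4→Ref: bottleneck 2, flow now 13.
No augmenting path remains; maximum flow = 13.
By max-flow min-cut, the minimum cut capacity equals the max flow.
In the residual graph, reachable from Well: {Well}.
Min-cut edges: Well→v1 (2), Well→v2 (11); capacity 2 + 11 = 13.

13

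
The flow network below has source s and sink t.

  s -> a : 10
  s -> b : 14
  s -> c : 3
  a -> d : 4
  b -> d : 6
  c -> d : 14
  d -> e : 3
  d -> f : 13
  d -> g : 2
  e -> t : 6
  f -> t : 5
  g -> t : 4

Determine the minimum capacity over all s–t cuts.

10

Augment s→a→d→e→t: bottleneck 3, flow now 3.
Augment s→a→d→f→t: bottleneck 1, flow now 4.
Augment s→b→d→f→t: bottleneck 4, flow now 8.
Augment s→b→d→g→t: bottleneck 2, flow now 10.
No augmenting path remains; maximum flow = 10.
By max-flow min-cut, the minimum cut capacity equals the max flow.
In the residual graph, reachable from s: {s, a, b, c, d, f}.
Min-cut edges: d→e (3), d→g (2), f→t (5); capacity 3 + 2 + 5 = 10.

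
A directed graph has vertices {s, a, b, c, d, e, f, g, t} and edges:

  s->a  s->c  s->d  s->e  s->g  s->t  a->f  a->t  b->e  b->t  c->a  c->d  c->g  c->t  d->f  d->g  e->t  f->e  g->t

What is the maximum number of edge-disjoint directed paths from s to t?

Assign every edge capacity 1; by Menger, the answer equals the max flow.
Path s→t (+1); total 1.
Path s→a→t (+1); total 2.
Path s→c→t (+1); total 3.
Path s→e→t (+1); total 4.
Path s→g→t (+1); total 5.
No residual s→t path; max flow = 5.
Certifying cut of size 5: {e→t, g→t, s→a, s→c, s→t}.

5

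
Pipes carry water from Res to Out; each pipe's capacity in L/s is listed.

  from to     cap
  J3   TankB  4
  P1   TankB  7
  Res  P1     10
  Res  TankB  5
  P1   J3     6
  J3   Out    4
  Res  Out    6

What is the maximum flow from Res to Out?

10

Augment Res→Out: bottleneck 6, flow now 6.
Augment Res→P1→J3→Out: bottleneck 4, flow now 10.
No augmenting path remains; maximum flow = 10.
In the residual graph, reachable from Res: {Res, P1, J3, TankB}.
Min-cut edges: Res→Out (6), J3→Out (4); capacity 6 + 4 = 10.
This cut is saturated, so no flow can exceed 10.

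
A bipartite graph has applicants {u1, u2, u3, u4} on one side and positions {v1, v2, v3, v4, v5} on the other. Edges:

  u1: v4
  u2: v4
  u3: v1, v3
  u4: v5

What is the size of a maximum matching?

3

Unit-capacity flow: source→left, listed edges, right→sink; max matching = max flow.
Augmenting path u1→v4 (+1); matched 1.
Augmenting path u3→v1 (+1); matched 2.
Augmenting path u4→v5 (+1); matched 3.
No augmenting path remains; maximum matching = 3.
König certificate: {u3, u4, v4} is a vertex cover of size 3 (every listed pair touches it), so no matching can be larger.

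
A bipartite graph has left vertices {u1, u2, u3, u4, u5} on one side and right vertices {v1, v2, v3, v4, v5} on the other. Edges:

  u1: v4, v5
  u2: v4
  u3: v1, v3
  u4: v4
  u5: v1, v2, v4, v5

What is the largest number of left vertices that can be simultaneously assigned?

4

Unit-capacity flow: source→left, listed edges, right→sink; max matching = max flow.
Augmenting path u1→v4 (+1); matched 1.
Augmenting path u3→v1 (+1); matched 2.
Augmenting path u5→v2 (+1); matched 3.
Augmenting path u2→v4→u1→v5 (+1); matched 4.
No augmenting path remains; maximum matching = 4.
König certificate: {u1, u3, u5, v4} is a vertex cover of size 4 (every listed pair touches it), so no matching can be larger.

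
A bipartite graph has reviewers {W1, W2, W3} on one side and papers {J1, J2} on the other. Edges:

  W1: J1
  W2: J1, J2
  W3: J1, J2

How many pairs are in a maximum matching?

2

Unit-capacity flow: source→left, listed edges, right→sink; max matching = max flow.
Augmenting path W1→J1 (+1); matched 1.
Augmenting path W2→J2 (+1); matched 2.
No augmenting path remains; maximum matching = 2.
König certificate: {J1, J2} is a vertex cover of size 2 (every listed pair touches it), so no matching can be larger.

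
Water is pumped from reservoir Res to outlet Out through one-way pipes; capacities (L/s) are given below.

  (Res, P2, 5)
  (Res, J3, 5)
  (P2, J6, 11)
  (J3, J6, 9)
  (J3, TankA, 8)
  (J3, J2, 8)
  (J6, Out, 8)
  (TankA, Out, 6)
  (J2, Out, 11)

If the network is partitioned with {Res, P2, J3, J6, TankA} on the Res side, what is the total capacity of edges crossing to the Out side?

22

Edges leaving {Res, P2, J3, J6, TankA}: J3→J2 (8), J6→Out (8), TankA→Out (6).
Cut capacity = 8 + 8 + 6 = 22.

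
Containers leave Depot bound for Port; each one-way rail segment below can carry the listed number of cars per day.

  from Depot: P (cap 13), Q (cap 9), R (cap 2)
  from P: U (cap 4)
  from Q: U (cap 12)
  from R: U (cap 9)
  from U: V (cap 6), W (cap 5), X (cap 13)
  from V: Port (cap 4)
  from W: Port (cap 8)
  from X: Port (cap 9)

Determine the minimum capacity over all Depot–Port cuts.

Augment Depot→P→U→V→Port: bottleneck 4, flow now 4.
Augment Depot→Q→U→W→Port: bottleneck 5, flow now 9.
Augment Depot→Q→U→X→Port: bottleneck 4, flow now 13.
Augment Depot→R→U→X→Port: bottleneck 2, flow now 15.
No augmenting path remains; maximum flow = 15.
By max-flow min-cut, the minimum cut capacity equals the max flow.
In the residual graph, reachable from Depot: {Depot, P}.
Min-cut edges: Depot→Q (9), Depot→R (2), P→U (4); capacity 9 + 2 + 4 = 15.

15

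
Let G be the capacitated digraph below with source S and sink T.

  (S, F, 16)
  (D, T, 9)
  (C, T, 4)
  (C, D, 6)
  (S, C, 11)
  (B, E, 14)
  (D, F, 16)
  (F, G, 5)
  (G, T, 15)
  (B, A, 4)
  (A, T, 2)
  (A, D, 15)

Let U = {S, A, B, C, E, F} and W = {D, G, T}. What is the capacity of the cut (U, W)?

32

Edges leaving {S, A, B, C, E, F}: A→D (15), A→T (2), C→D (6), C→T (4), F→G (5).
Cut capacity = 15 + 2 + 6 + 4 + 5 = 32.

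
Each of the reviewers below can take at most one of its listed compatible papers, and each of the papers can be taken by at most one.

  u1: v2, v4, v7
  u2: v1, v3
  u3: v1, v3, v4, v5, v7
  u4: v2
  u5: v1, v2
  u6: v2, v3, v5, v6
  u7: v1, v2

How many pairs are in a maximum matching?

6

Unit-capacity flow: source→left, listed edges, right→sink; max matching = max flow.
Augmenting path u1→v2 (+1); matched 1.
Augmenting path u2→v1 (+1); matched 2.
Augmenting path u3→v3 (+1); matched 3.
Augmenting path u6→v5 (+1); matched 4.
Augmenting path u4→v2→u1→v4 (+1); matched 5.
Augmenting path u5→v1→u2→v3→u3→v7 (+1); matched 6.
No augmenting path remains; maximum matching = 6.
König certificate: {u1, u2, u3, u6, v1, v2} is a vertex cover of size 6 (every listed pair touches it), so no matching can be larger.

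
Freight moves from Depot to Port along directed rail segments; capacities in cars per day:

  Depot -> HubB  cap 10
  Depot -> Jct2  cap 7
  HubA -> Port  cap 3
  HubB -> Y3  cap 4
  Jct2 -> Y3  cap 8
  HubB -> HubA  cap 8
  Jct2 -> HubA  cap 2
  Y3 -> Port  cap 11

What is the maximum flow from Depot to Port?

14

Augment Depot→Jct2→Y3→Port: bottleneck 7, flow now 7.
Augment Depot→HubB→Y3→Port: bottleneck 4, flow now 11.
Augment Depot→HubB→HubA→Port: bottleneck 3, flow now 14.
No augmenting path remains; maximum flow = 14.
In the residual graph, reachable from Depot: {Depot, HubB, HubA}.
Min-cut edges: Depot→Jct2 (7), HubB→Y3 (4), HubA→Port (3); capacity 7 + 4 + 3 = 14.
This cut is saturated, so no flow can exceed 14.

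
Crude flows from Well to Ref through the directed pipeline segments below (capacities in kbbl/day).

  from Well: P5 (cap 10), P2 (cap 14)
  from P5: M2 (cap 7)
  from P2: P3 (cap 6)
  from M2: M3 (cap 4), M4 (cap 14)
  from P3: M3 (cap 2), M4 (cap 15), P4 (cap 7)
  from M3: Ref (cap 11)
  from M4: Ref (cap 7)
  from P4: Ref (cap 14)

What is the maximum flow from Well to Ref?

Augment Well→P5→M2→M3→Ref: bottleneck 4, flow now 4.
Augment Well→P5→M2→M4→Ref: bottleneck 3, flow now 7.
Augment Well→P2→P3→M3→Ref: bottleneck 2, flow now 9.
Augment Well→P2→P3→M4→Ref: bottleneck 4, flow now 13.
No augmenting path remains; maximum flow = 13.
In the residual graph, reachable from Well: {Well, P5, P2}.
Min-cut edges: P5→M2 (7), P2→P3 (6); capacity 7 + 6 = 13.
This cut is saturated, so no flow can exceed 13.

13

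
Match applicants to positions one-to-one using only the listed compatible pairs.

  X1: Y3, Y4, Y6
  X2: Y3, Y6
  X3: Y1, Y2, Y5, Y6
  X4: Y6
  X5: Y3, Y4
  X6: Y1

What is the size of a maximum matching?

5

Unit-capacity flow: source→left, listed edges, right→sink; max matching = max flow.
Augmenting path X1→Y3 (+1); matched 1.
Augmenting path X2→Y6 (+1); matched 2.
Augmenting path X3→Y1 (+1); matched 3.
Augmenting path X5→Y4 (+1); matched 4.
Augmenting path X6→Y1→X3→Y2 (+1); matched 5.
No augmenting path remains; maximum matching = 5.
König certificate: {X3, X6, Y3, Y4, Y6} is a vertex cover of size 5 (every listed pair touches it), so no matching can be larger.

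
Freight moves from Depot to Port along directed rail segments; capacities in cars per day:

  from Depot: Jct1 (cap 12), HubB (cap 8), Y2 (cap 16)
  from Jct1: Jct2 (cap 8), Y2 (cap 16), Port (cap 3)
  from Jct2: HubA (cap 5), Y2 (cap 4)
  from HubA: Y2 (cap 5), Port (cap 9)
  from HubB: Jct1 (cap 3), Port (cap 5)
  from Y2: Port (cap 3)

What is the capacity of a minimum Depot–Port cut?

Augment Depot→Jct1→Port: bottleneck 3, flow now 3.
Augment Depot→HubB→Port: bottleneck 5, flow now 8.
Augment Depot→Y2→Port: bottleneck 3, flow now 11.
Augment Depot→Jct1→Jct2→HubA→Port: bottleneck 5, flow now 16.
No augmenting path remains; maximum flow = 16.
By max-flow min-cut, the minimum cut capacity equals the max flow.
In the residual graph, reachable from Depot: {Depot, Jct1, Jct2, HubB, Y2}.
Min-cut edges: Jct1→Port (3), Jct2→HubA (5), HubB→Port (5), Y2→Port (3); capacity 3 + 5 + 5 + 3 = 16.

16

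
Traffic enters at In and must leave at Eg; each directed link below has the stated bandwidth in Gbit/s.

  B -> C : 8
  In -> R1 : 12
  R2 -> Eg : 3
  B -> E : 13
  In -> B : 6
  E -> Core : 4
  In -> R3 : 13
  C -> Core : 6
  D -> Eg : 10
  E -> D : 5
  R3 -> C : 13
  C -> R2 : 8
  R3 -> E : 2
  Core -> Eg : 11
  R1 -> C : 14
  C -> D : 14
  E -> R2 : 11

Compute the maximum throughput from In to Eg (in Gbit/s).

23

Augment In→R1→C→Core→Eg: bottleneck 6, flow now 6.
Augment In→R1→C→D→Eg: bottleneck 6, flow now 12.
Augment In→B→E→Core→Eg: bottleneck 4, flow now 16.
Augment In→B→E→D→Eg: bottleneck 2, flow now 18.
Augment In→R3→E→D→Eg: bottleneck 2, flow now 20.
Augment In→R3→C→R2→Eg: bottleneck 3, flow now 23.
No augmenting path remains; maximum flow = 23.
In the residual graph, reachable from In: {In, R1, B, R3, E, C, D, R2}.
Min-cut edges: E→Core (4), C→Core (6), D→Eg (10), R2→Eg (3); capacity 4 + 6 + 10 + 3 = 23.
This cut is saturated, so no flow can exceed 23.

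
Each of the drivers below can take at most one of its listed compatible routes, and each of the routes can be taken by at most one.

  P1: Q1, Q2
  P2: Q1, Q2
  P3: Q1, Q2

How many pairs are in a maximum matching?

2

Unit-capacity flow: source→left, listed edges, right→sink; max matching = max flow.
Augmenting path P1→Q1 (+1); matched 1.
Augmenting path P2→Q2 (+1); matched 2.
No augmenting path remains; maximum matching = 2.
König certificate: {Q1, Q2} is a vertex cover of size 2 (every listed pair touches it), so no matching can be larger.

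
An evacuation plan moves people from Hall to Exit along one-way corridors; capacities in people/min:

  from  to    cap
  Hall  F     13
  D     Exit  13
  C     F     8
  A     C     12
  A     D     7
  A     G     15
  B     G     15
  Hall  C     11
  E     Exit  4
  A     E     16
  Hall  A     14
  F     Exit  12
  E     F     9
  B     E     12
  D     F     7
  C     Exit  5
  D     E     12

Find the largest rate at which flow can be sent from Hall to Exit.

28

Augment Hall→C→Exit: bottleneck 5, flow now 5.
Augment Hall→F→Exit: bottleneck 12, flow now 17.
Augment Hall→A→D→Exit: bottleneck 7, flow now 24.
Augment Hall→A→E→Exit: bottleneck 4, flow now 28.
No augmenting path remains; maximum flow = 28.
In the residual graph, reachable from Hall: {Hall, A, C, E, F, G}.
Min-cut edges: A→D (7), C→Exit (5), E→Exit (4), F→Exit (12); capacity 7 + 5 + 4 + 12 = 28.
This cut is saturated, so no flow can exceed 28.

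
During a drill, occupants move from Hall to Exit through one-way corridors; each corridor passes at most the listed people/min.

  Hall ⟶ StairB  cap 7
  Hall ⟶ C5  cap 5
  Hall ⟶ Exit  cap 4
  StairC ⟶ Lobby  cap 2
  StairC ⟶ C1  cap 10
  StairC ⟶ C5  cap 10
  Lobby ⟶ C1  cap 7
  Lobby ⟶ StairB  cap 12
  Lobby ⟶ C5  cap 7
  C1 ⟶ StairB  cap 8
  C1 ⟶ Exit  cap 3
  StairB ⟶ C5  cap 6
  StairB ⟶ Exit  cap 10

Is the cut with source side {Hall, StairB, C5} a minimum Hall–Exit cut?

No — its capacity is 14, but the minimum cut has capacity 11.

Given cut capacity: 4 + 10 = 14.
Augment Hall→Exit: bottleneck 4, flow now 4.
Augment Hall→StairB→Exit: bottleneck 7, flow now 11.
No augmenting path remains; maximum flow = 11.
In the residual graph, reachable from Hall: {Hall, C5}.
Min-cut edges: Hall→StairB (7), Hall→Exit (4); capacity 7 + 4 = 11.
Cut capacity 14 exceeds the max flow 11, so it is not minimum.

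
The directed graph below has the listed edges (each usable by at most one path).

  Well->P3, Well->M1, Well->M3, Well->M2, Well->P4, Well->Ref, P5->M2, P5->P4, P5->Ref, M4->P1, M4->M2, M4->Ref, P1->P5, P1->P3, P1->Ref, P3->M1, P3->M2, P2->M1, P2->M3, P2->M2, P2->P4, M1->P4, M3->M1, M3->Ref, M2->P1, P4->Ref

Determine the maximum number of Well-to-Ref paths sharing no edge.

4

Assign every edge capacity 1; by Menger, the answer equals the max flow.
Path Well→Ref (+1); total 1.
Path Well→M3→Ref (+1); total 2.
Path Well→P4→Ref (+1); total 3.
Path Well→M2→P1→Ref (+1); total 4.
No residual Well→Ref path; max flow = 4.
Certifying cut of size 4: {M2→P1, P4→Ref, Well→M3, Well→Ref}.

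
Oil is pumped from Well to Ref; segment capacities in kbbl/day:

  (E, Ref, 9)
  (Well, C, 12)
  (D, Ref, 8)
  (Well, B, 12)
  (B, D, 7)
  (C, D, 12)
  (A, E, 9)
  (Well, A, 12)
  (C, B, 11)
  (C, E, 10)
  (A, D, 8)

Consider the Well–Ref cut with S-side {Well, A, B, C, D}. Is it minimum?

Given cut capacity: 9 + 10 + 8 = 27.
Augment Well→A→D→Ref: bottleneck 8, flow now 8.
Augment Well→A→E→Ref: bottleneck 4, flow now 12.
Augment Well→C→E→Ref: bottleneck 5, flow now 17.
No augmenting path remains; maximum flow = 17.
In the residual graph, reachable from Well: {Well, A, B, C, D, E}.
Min-cut edges: D→Ref (8), E→Ref (9); capacity 8 + 9 = 17.
Cut capacity 27 exceeds the max flow 17, so it is not minimum.

No — its capacity is 27, but the minimum cut has capacity 17.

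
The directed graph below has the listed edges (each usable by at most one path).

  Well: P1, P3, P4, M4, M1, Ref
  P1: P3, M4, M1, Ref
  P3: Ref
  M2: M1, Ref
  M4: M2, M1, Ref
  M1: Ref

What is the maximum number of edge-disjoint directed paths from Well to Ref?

Assign every edge capacity 1; by Menger, the answer equals the max flow.
Path Well→Ref (+1); total 1.
Path Well→P1→Ref (+1); total 2.
Path Well→P3→Ref (+1); total 3.
Path Well→M4→Ref (+1); total 4.
Path Well→M1→Ref (+1); total 5.
No residual Well→Ref path; max flow = 5.
Certifying cut of size 5: {Well→M1, Well→M4, Well→P1, Well→P3, Well→Ref}.

5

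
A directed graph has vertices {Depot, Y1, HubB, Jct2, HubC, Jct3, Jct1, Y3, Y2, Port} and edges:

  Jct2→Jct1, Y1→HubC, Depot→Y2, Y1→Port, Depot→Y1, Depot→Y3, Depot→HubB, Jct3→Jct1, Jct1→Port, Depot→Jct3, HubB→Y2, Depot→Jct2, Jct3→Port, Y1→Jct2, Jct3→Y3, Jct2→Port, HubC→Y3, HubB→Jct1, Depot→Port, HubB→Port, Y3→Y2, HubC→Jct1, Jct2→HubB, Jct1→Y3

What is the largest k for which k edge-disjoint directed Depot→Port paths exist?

5

Assign every edge capacity 1; by Menger, the answer equals the max flow.
Path Depot→Port (+1); total 1.
Path Depot→Y1→Port (+1); total 2.
Path Depot→HubB→Port (+1); total 3.
Path Depot→Jct2→Port (+1); total 4.
Path Depot→Jct3→Port (+1); total 5.
No residual Depot→Port path; max flow = 5.
Certifying cut of size 5: {Depot→HubB, Depot→Jct2, Depot→Jct3, Depot→Port, Depot→Y1}.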